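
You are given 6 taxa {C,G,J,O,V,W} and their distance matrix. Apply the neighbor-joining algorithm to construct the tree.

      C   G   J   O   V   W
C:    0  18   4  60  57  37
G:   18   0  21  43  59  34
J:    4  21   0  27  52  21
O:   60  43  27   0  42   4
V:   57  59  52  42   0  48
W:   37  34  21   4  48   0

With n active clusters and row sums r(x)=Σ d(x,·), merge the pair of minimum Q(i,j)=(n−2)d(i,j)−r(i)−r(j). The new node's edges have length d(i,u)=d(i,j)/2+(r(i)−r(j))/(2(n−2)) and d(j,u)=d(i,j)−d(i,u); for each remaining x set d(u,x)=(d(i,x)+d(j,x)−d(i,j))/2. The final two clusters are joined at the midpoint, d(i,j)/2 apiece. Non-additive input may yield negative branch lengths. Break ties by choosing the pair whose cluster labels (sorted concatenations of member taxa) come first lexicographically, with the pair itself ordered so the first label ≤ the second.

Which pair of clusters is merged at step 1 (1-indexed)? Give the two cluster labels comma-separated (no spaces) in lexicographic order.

O,W

1. join O+W (d=4, Q=-304) ⇒ OW; edges |O|=6, |W|=-2
  updated: d(C,OW)=93/2, d(G,OW)=73/2, d(J,OW)=22, d(OW,V)=43
2. join OW+V (d=43, Q=-230) ⇒ OVW; edges |OW|=11, |V|=32
  updated: d(C,OVW)=121/4, d(G,OVW)=105/4, d(J,OVW)=31/2
3. join C+J (d=4, Q=-339/4) ⇒ CJ; edges |C|=79/16, |J|=-15/16
  updated: d(CJ,G)=35/2, d(CJ,OVW)=167/8
4. join CJ+G (d=35/2, Q=-517/8) ⇒ CGJ; edges |CJ|=97/16, |G|=183/16
  updated: d(CGJ,OVW)=237/16
5. join CGJ+OVW (d=237/16) ⇒ CGJOVW; edges |CGJ|=237/32, |OVW|=237/32
final tree: (((C:79/16,J:-15/16):97/16,G:183/16):237/32,((O:6,W:-2):11,V:32):237/32)
total length: 1333/16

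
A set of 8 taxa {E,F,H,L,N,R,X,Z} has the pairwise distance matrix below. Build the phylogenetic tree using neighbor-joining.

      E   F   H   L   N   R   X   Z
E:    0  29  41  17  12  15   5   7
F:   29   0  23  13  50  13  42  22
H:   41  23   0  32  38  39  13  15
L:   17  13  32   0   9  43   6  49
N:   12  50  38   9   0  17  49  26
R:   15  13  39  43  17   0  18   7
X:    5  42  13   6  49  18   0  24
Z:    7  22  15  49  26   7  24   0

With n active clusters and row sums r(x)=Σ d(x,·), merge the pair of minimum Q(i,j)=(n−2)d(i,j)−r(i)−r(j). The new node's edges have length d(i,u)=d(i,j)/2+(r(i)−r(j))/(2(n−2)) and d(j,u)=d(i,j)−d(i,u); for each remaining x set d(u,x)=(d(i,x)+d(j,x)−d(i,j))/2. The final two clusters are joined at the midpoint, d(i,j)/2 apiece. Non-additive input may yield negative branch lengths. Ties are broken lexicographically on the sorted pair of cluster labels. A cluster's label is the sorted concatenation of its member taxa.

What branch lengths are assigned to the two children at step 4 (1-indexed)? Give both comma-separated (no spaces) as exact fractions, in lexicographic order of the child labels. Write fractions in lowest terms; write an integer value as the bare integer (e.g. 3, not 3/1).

263/24,49/24

step 1: merge (L,N) at d=9, Q=-316; branch lengths L→11/6, N→43/6; new cluster LN
  updated: d(E,LN)=10, d(F,LN)=27, d(H,LN)=61/2, d(LN,R)=51/2, d(LN,X)=23, d(LN,Z)=33
step 2: merge (H,X) at d=13, Q=-443/2; branch lengths H→203/20, X→57/20; new cluster HX
  updated: d(E,HX)=33/2, d(F,HX)=26, d(HX,LN)=81/4, d(HX,R)=22, d(HX,Z)=13
step 3: merge (E,LN) at d=10, Q=-613/4; branch lengths E→7/32, LN→313/32; new cluster ELN
  updated: d(ELN,F)=23, d(ELN,HX)=107/8, d(ELN,R)=61/4, d(ELN,Z)=15
step 4: merge (F,R) at d=13, Q=-409/4; branch lengths F→263/24, R→49/24; new cluster FR
  updated: d(ELN,FR)=101/8, d(FR,HX)=35/2, d(FR,Z)=8
step 5: merge (ELN,HX) at d=107/8, Q=-465/8; branch lengths ELN→191/32, HX→237/32; new cluster EHLNX
  updated: d(EHLNX,FR)=67/8, d(EHLNX,Z)=117/16
step 6: merge (EHLNX,FR) at d=67/8, Q=-379/16; branch lengths EHLNX→123/32, FR→145/32; new cluster EFHLNRX
  updated: d(EFHLNRX,Z)=111/32
step 7: merge (EFHLNRX,Z) at d=111/32; branch lengths EFHLNRX→111/64, Z→111/64; new cluster EFHLNRXZ
final tree: ((((E:7/32,(L:11/6,N:43/6):313/32):191/32,(H:203/20,X:57/20):237/32):123/32,(F:263/24,R:49/24):145/32):111/64,Z:111/64)
total length: 2247/32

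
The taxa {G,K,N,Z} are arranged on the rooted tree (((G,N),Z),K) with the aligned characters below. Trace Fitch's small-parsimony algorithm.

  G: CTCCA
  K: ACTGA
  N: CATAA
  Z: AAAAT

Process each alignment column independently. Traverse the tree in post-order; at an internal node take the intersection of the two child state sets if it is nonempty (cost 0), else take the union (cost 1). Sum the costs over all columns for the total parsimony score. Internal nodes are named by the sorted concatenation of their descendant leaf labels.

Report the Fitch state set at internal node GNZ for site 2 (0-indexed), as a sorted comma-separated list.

GN@0: {C} ∩ {C} = {C} (intersection, +0)
GNZ@0: {C} ∪ {A} = {A,C} (union, +1)
GKNZ@0: {A,C} ∩ {A} = {A} (intersection, +0)
GN@1: {T} ∪ {A} = {A,T} (union, +1)
GNZ@1: {A,T} ∩ {A} = {A} (intersection, +0)
GKNZ@1: {A} ∪ {C} = {A,C} (union, +1)
GN@2: {C} ∪ {T} = {C,T} (union, +1)
GNZ@2: {C,T} ∪ {A} = {A,C,T} (union, +1)
GKNZ@2: {A,C,T} ∩ {T} = {T} (intersection, +0)
GN@3: {C} ∪ {A} = {A,C} (union, +1)
GNZ@3: {A,C} ∩ {A} = {A} (intersection, +0)
GKNZ@3: {A} ∪ {G} = {A,G} (union, +1)
GN@4: {A} ∩ {A} = {A} (intersection, +0)
GNZ@4: {A} ∪ {T} = {A,T} (union, +1)
GKNZ@4: {A,T} ∩ {A} = {A} (intersection, +0)
per-site changes: [1, 2, 2, 2, 1]; total = 8

A,C,T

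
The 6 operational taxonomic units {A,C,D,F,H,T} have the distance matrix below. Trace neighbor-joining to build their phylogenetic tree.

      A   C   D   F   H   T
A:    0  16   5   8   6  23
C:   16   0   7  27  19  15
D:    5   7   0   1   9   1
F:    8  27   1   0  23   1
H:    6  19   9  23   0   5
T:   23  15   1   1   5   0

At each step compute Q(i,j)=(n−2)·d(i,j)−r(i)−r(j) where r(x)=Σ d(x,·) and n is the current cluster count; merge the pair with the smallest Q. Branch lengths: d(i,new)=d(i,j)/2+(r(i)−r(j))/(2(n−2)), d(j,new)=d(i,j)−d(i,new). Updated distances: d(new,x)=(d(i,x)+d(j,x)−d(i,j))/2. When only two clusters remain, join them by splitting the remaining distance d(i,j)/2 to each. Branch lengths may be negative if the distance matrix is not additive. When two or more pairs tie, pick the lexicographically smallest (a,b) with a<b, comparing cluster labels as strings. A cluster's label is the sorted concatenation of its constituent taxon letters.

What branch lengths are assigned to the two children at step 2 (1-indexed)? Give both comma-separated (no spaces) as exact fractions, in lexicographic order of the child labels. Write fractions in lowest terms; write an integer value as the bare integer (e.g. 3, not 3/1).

25/12,47/12

1. join F+T (d=1, Q=-101) ⇒ FT; edges |F|=19/8, |T|=-11/8
  updated: d(A,FT)=15, d(C,FT)=41/2, d(D,FT)=1/2, d(FT,H)=27/2
2. join A+H (d=6, Q=-143/2) ⇒ AH; edges |A|=25/12, |H|=47/12
  updated: d(AH,C)=29/2, d(AH,D)=4, d(AH,FT)=45/4
3. join AH+C (d=29/2, Q=-171/4) ⇒ ACH; edges |AH|=67/16, |C|=165/16
  updated: d(ACH,D)=-7/4, d(ACH,FT)=69/8
4. join ACH+D (d=-7/4, Q=-59/8) ⇒ ACDH; edges |ACH|=51/16, |D|=-79/16
  updated: d(ACDH,FT)=87/16
5. join ACDH+FT (d=87/16) ⇒ ACDFHT; edges |ACDH|=87/32, |FT|=87/32
final tree: ((((A:25/12,H:47/12):67/16,C:165/16):51/16,D:-79/16):87/32,(F:19/8,T:-11/8):87/32)
total length: 403/16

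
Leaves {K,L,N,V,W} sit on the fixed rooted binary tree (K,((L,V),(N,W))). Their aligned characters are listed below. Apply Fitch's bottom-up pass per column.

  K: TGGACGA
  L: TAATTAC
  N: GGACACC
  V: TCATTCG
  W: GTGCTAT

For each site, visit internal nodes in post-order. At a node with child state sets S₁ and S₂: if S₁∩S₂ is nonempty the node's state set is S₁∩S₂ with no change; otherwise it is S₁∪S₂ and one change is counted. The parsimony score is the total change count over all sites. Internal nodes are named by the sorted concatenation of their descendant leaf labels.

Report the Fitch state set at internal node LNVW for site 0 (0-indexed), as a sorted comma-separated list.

G,T

site 0, node LV: L={T} ∩ V={T} → {T} (+0)
site 0, node NW: N={G} ∩ W={G} → {G} (+0)
site 0, node LNVW: LV={T} ∪ NW={G} → {G,T} (+1)
site 0, node KLNVW: K={T} ∩ LNVW={G,T} → {T} (+0)
site 1, node LV: L={A} ∪ V={C} → {A,C} (+1)
site 1, node NW: N={G} ∪ W={T} → {G,T} (+1)
site 1, node LNVW: LV={A,C} ∪ NW={G,T} → {A,C,G,T} (+1)
site 1, node KLNVW: K={G} ∩ LNVW={A,C,G,T} → {G} (+0)
site 2, node LV: L={A} ∩ V={A} → {A} (+0)
site 2, node NW: N={A} ∪ W={G} → {A,G} (+1)
site 2, node LNVW: LV={A} ∩ NW={A,G} → {A} (+0)
site 2, node KLNVW: K={G} ∪ LNVW={A} → {A,G} (+1)
site 3, node LV: L={T} ∩ V={T} → {T} (+0)
site 3, node NW: N={C} ∩ W={C} → {C} (+0)
site 3, node LNVW: LV={T} ∪ NW={C} → {C,T} (+1)
site 3, node KLNVW: K={A} ∪ LNVW={C,T} → {A,C,T} (+1)
site 4, node LV: L={T} ∩ V={T} → {T} (+0)
site 4, node NW: N={A} ∪ W={T} → {A,T} (+1)
site 4, node LNVW: LV={T} ∩ NW={A,T} → {T} (+0)
site 4, node KLNVW: K={C} ∪ LNVW={T} → {C,T} (+1)
site 5, node LV: L={A} ∪ V={C} → {A,C} (+1)
site 5, node NW: N={C} ∪ W={A} → {A,C} (+1)
site 5, node LNVW: LV={A,C} ∩ NW={A,C} → {A,C} (+0)
site 5, node KLNVW: K={G} ∪ LNVW={A,C} → {A,C,G} (+1)
site 6, node LV: L={C} ∪ V={G} → {C,G} (+1)
site 6, node NW: N={C} ∪ W={T} → {C,T} (+1)
site 6, node LNVW: LV={C,G} ∩ NW={C,T} → {C} (+0)
site 6, node KLNVW: K={A} ∪ LNVW={C} → {A,C} (+1)
per-site changes: [1, 3, 2, 2, 2, 3, 3]; total = 16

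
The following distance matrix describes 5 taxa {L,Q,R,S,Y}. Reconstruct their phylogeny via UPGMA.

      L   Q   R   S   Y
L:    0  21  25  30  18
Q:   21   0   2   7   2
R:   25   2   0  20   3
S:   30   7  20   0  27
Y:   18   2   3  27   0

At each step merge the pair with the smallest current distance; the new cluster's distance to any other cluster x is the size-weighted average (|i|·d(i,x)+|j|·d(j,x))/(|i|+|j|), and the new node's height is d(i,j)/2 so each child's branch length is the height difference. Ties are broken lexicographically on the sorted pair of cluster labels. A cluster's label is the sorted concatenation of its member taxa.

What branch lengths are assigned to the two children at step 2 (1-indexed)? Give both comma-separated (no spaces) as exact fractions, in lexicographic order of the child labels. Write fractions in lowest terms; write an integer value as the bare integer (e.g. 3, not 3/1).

1/4,5/4

iteration 1: select Q,R (d=2); attach at lengths (1, 1); label the merged cluster QR
  updated: d(L,QR)=23, d(QR,S)=27/2, d(QR,Y)=5/2
iteration 2: select QR,Y (d=5/2); attach at lengths (1/4, 5/4); label the merged cluster QRY
  updated: d(L,QRY)=64/3, d(QRY,S)=18
iteration 3: select QRY,S (d=18); attach at lengths (31/4, 9); label the merged cluster QRSY
  updated: d(L,QRSY)=47/2
iteration 4: select L,QRSY (d=47/2); attach at lengths (47/4, 11/4); label the merged cluster LQRSY
final tree: (L:47/4,(((Q:1,R:1):1/4,Y:5/4):31/4,S:9):11/4)
total length: 139/4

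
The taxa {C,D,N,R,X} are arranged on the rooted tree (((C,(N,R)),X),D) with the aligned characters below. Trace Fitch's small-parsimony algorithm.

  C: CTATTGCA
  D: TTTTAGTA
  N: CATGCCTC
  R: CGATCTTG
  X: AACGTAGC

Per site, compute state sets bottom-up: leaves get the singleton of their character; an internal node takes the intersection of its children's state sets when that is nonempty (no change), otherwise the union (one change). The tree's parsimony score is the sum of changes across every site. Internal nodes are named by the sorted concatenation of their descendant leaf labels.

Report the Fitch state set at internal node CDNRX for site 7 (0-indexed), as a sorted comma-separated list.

NR@0: {C} ∩ {C} = {C} (intersection, +0)
CNR@0: {C} ∩ {C} = {C} (intersection, +0)
CNRX@0: {C} ∪ {A} = {A,C} (union, +1)
CDNRX@0: {A,C} ∪ {T} = {A,C,T} (union, +1)
NR@1: {A} ∪ {G} = {A,G} (union, +1)
CNR@1: {T} ∪ {A,G} = {A,G,T} (union, +1)
CNRX@1: {A,G,T} ∩ {A} = {A} (intersection, +0)
CDNRX@1: {A} ∪ {T} = {A,T} (union, +1)
NR@2: {T} ∪ {A} = {A,T} (union, +1)
CNR@2: {A} ∩ {A,T} = {A} (intersection, +0)
CNRX@2: {A} ∪ {C} = {A,C} (union, +1)
CDNRX@2: {A,C} ∪ {T} = {A,C,T} (union, +1)
NR@3: {G} ∪ {T} = {G,T} (union, +1)
CNR@3: {T} ∩ {G,T} = {T} (intersection, +0)
CNRX@3: {T} ∪ {G} = {G,T} (union, +1)
CDNRX@3: {G,T} ∩ {T} = {T} (intersection, +0)
NR@4: {C} ∩ {C} = {C} (intersection, +0)
CNR@4: {T} ∪ {C} = {C,T} (union, +1)
CNRX@4: {C,T} ∩ {T} = {T} (intersection, +0)
CDNRX@4: {T} ∪ {A} = {A,T} (union, +1)
NR@5: {C} ∪ {T} = {C,T} (union, +1)
CNR@5: {G} ∪ {C,T} = {C,G,T} (union, +1)
CNRX@5: {C,G,T} ∪ {A} = {A,C,G,T} (union, +1)
CDNRX@5: {A,C,G,T} ∩ {G} = {G} (intersection, +0)
NR@6: {T} ∩ {T} = {T} (intersection, +0)
CNR@6: {C} ∪ {T} = {C,T} (union, +1)
CNRX@6: {C,T} ∪ {G} = {C,G,T} (union, +1)
CDNRX@6: {C,G,T} ∩ {T} = {T} (intersection, +0)
NR@7: {C} ∪ {G} = {C,G} (union, +1)
CNR@7: {A} ∪ {C,G} = {A,C,G} (union, +1)
CNRX@7: {A,C,G} ∩ {C} = {C} (intersection, +0)
CDNRX@7: {C} ∪ {A} = {A,C} (union, +1)
per-site changes: [2, 3, 3, 2, 2, 3, 2, 3]; total = 20

A,C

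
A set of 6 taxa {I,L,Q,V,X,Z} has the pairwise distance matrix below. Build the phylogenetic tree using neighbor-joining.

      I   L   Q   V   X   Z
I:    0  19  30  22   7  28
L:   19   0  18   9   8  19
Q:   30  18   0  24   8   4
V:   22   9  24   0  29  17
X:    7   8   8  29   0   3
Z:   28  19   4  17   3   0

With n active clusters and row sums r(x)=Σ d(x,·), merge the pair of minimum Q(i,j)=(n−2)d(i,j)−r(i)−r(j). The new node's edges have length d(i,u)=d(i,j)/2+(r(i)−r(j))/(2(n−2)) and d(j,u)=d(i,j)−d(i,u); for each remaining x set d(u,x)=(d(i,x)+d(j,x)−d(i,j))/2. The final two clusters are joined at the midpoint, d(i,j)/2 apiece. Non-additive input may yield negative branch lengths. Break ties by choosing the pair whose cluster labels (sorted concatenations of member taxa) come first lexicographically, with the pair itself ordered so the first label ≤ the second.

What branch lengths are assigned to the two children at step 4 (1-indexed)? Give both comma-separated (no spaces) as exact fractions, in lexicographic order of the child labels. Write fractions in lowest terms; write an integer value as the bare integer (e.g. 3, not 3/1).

1. join Q+Z (d=4, Q=-139) ⇒ QZ; edges |Q|=29/8, |Z|=3/8
  updated: d(I,QZ)=27, d(L,QZ)=33/2, d(QZ,V)=37/2, d(QZ,X)=7/2
2. join L+V (d=9, Q=-104) ⇒ LV; edges |L|=1/6, |V|=53/6
  updated: d(I,LV)=16, d(LV,QZ)=13, d(LV,X)=14
3. join I+LV (d=16, Q=-61) ⇒ ILV; edges |I|=39/4, |LV|=25/4
  updated: d(ILV,QZ)=12, d(ILV,X)=5/2
4. join ILV+QZ (d=12, Q=-18) ⇒ ILQVZ; edges |ILV|=11/2, |QZ|=13/2
  updated: d(ILQVZ,X)=-3
5. join ILQVZ+X (d=-3) ⇒ ILQVXZ; edges |ILQVZ|=-3/2, |X|=-3/2
final tree: (((I:39/4,(L:1/6,V:53/6):25/4):11/2,(Q:29/8,Z:3/8):13/2):-3/2,X:-3/2)
total length: 38

11/2,13/2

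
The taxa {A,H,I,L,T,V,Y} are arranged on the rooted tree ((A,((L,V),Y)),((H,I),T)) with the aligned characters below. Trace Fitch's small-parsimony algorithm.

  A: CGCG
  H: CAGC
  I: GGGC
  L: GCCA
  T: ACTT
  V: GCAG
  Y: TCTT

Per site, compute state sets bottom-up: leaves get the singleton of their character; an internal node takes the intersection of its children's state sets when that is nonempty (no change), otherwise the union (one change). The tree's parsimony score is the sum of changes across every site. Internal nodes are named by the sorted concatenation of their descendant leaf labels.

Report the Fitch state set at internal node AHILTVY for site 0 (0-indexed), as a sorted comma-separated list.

site 0, node LV: L={G} ∩ V={G} → {G} (+0)
site 0, node LVY: LV={G} ∪ Y={T} → {G,T} (+1)
site 0, node ALVY: A={C} ∪ LVY={G,T} → {C,G,T} (+1)
site 0, node HI: H={C} ∪ I={G} → {C,G} (+1)
site 0, node HIT: HI={C,G} ∪ T={A} → {A,C,G} (+1)
site 0, node AHILTVY: ALVY={C,G,T} ∩ HIT={A,C,G} → {C,G} (+0)
site 1, node LV: L={C} ∩ V={C} → {C} (+0)
site 1, node LVY: LV={C} ∩ Y={C} → {C} (+0)
site 1, node ALVY: A={G} ∪ LVY={C} → {C,G} (+1)
site 1, node HI: H={A} ∪ I={G} → {A,G} (+1)
site 1, node HIT: HI={A,G} ∪ T={C} → {A,C,G} (+1)
site 1, node AHILTVY: ALVY={C,G} ∩ HIT={A,C,G} → {C,G} (+0)
site 2, node LV: L={C} ∪ V={A} → {A,C} (+1)
site 2, node LVY: LV={A,C} ∪ Y={T} → {A,C,T} (+1)
site 2, node ALVY: A={C} ∩ LVY={A,C,T} → {C} (+0)
site 2, node HI: H={G} ∩ I={G} → {G} (+0)
site 2, node HIT: HI={G} ∪ T={T} → {G,T} (+1)
site 2, node AHILTVY: ALVY={C} ∪ HIT={G,T} → {C,G,T} (+1)
site 3, node LV: L={A} ∪ V={G} → {A,G} (+1)
site 3, node LVY: LV={A,G} ∪ Y={T} → {A,G,T} (+1)
site 3, node ALVY: A={G} ∩ LVY={A,G,T} → {G} (+0)
site 3, node HI: H={C} ∩ I={C} → {C} (+0)
site 3, node HIT: HI={C} ∪ T={T} → {C,T} (+1)
site 3, node AHILTVY: ALVY={G} ∪ HIT={C,T} → {C,G,T} (+1)
per-site changes: [4, 3, 4, 4]; total = 15

C,G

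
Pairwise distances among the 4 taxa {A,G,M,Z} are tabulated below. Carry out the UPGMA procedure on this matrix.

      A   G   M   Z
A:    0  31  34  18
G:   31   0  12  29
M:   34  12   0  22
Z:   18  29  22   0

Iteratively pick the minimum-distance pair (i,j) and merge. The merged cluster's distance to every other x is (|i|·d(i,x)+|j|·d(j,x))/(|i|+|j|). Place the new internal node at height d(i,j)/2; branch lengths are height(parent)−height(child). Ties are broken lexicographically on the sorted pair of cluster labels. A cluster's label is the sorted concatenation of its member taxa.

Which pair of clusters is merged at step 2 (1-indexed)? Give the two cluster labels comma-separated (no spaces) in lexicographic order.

A,Z

iteration 1: select G,M (d=12); attach at lengths (6, 6); label the merged cluster GM
  updated: d(A,GM)=65/2, d(GM,Z)=51/2
iteration 2: select A,Z (d=18); attach at lengths (9, 9); label the merged cluster AZ
  updated: d(AZ,GM)=29
iteration 3: select AZ,GM (d=29); attach at lengths (11/2, 17/2); label the merged cluster AGMZ
final tree: ((A:9,Z:9):11/2,(G:6,M:6):17/2)
total length: 44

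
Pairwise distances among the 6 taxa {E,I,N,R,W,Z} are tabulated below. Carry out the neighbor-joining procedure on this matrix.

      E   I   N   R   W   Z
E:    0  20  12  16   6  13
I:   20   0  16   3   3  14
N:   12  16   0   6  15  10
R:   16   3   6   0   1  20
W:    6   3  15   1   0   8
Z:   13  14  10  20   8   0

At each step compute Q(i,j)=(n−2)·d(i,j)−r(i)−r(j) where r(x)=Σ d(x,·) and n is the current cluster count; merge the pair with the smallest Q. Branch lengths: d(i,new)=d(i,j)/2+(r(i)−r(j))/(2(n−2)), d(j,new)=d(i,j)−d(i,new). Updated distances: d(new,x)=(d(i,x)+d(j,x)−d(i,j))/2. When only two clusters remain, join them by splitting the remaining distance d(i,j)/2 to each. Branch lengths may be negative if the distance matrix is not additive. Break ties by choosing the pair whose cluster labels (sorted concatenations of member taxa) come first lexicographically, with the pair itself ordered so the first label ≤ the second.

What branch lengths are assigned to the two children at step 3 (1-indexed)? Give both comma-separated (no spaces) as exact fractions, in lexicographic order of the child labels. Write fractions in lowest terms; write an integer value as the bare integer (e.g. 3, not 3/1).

iteration 1: select I,R (d=3, Q=-90); attach at lengths (11/4, 1/4); label the merged cluster IR
  updated: d(E,IR)=33/2, d(IR,N)=19/2, d(IR,W)=1/2, d(IR,Z)=31/2
iteration 2: select IR,W (d=1/2, Q=-70); attach at lengths (7/3, -11/6); label the merged cluster IRW
  updated: d(E,IRW)=11, d(IRW,N)=12, d(IRW,Z)=23/2
iteration 3: select E,IRW (d=11, Q=-97/2); attach at lengths (47/8, 41/8); label the merged cluster EIRW
  updated: d(EIRW,N)=13/2, d(EIRW,Z)=27/4
iteration 4: select EIRW,N (d=13/2, Q=-93/4); attach at lengths (13/8, 39/8); label the merged cluster EINRW
  updated: d(EINRW,Z)=41/8
iteration 5: select EINRW,Z (d=41/8); attach at lengths (41/16, 41/16); label the merged cluster EINRWZ
final tree: (((E:47/8,((I:11/4,R:1/4):7/3,W:-11/6):41/8):13/8,N:39/8):41/16,Z:41/16)
total length: 209/8

47/8,41/8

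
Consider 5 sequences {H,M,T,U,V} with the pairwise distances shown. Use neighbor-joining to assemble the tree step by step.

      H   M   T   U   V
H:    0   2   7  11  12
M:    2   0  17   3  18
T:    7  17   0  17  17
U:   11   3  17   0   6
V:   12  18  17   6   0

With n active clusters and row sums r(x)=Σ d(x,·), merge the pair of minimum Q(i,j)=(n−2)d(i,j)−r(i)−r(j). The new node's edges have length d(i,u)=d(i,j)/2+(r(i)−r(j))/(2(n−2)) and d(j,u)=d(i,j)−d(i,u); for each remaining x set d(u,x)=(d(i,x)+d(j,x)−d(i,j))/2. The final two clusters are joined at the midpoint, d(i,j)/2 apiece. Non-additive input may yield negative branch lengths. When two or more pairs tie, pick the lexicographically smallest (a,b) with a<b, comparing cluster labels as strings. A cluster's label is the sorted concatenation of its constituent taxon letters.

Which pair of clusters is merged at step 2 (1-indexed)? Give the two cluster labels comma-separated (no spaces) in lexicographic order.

1. join U+V (d=6, Q=-72) ⇒ UV; edges |U|=1/3, |V|=17/3
  updated: d(H,UV)=17/2, d(M,UV)=15/2, d(T,UV)=14
2. join H+T (d=7, Q=-83/2) ⇒ HT; edges |H|=-13/8, |T|=69/8
  updated: d(HT,M)=6, d(HT,UV)=31/4
3. join HT+M (d=6, Q=-85/4) ⇒ HMT; edges |HT|=25/8, |M|=23/8
  updated: d(HMT,UV)=37/8
4. join HMT+UV (d=37/8) ⇒ HMTUV; edges |HMT|=37/16, |UV|=37/16
final tree: (((H:-13/8,T:69/8):25/8,M:23/8):37/16,(U:1/3,V:17/3):37/16)
total length: 189/8

H,T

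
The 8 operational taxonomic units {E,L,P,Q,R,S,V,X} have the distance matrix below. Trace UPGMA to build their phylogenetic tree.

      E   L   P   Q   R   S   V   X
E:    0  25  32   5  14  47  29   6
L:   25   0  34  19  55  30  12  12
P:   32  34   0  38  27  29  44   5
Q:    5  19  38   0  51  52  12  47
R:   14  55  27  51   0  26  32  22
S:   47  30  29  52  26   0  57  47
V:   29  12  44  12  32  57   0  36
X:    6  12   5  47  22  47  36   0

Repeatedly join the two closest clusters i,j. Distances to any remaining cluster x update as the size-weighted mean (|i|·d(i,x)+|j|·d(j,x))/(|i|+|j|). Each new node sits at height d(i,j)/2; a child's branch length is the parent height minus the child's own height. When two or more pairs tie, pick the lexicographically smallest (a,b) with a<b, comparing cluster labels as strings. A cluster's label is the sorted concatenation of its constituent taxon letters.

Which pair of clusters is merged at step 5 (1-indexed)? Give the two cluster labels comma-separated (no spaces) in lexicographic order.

PX,R

step 1: merge (E,Q) at d=5; branch lengths E→5/2, Q→5/2; new cluster EQ
  updated: d(EQ,L)=22, d(EQ,P)=35, d(EQ,R)=65/2, d(EQ,S)=99/2, d(EQ,V)=41/2, d(EQ,X)=53/2
step 2: merge (P,X) at d=5; branch lengths P→5/2, X→5/2; new cluster PX
  updated: d(EQ,PX)=123/4, d(L,PX)=23, d(PX,R)=49/2, d(PX,S)=38, d(PX,V)=40
step 3: merge (L,V) at d=12; branch lengths L→6, V→6; new cluster LV
  updated: d(EQ,LV)=85/4, d(LV,PX)=63/2, d(LV,R)=87/2, d(LV,S)=87/2
step 4: merge (EQ,LV) at d=85/4; branch lengths EQ→65/8, LV→37/8; new cluster ELQV
  updated: d(ELQV,PX)=249/8, d(ELQV,R)=38, d(ELQV,S)=93/2
step 5: merge (PX,R) at d=49/2; branch lengths PX→39/4, R→49/4; new cluster PRX
  updated: d(ELQV,PRX)=401/12, d(PRX,S)=34
step 6: merge (ELQV,PRX) at d=401/12; branch lengths ELQV→73/12, PRX→107/24; new cluster ELPQRVX
  updated: d(ELPQRVX,S)=288/7
step 7: merge (ELPQRVX,S) at d=288/7; branch lengths ELPQRVX→649/168, S→144/7; new cluster ELPQRSVX
final tree: ((((E:5/2,Q:5/2):65/8,(L:6,V:6):37/8):73/12,((P:5/2,X:5/2):39/4,R:49/4):107/24):649/168,S:144/7)
total length: 7705/84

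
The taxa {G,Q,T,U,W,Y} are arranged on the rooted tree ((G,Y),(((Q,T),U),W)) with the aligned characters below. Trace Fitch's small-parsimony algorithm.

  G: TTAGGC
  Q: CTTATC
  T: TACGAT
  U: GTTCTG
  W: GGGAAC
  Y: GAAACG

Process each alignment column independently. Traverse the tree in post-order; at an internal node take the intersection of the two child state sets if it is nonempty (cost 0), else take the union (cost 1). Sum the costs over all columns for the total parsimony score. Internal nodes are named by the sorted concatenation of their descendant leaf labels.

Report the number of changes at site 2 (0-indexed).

3

GY@0: {T} ∪ {G} = {G,T} (union, +1)
QT@0: {C} ∪ {T} = {C,T} (union, +1)
QTU@0: {C,T} ∪ {G} = {C,G,T} (union, +1)
QTUW@0: {C,G,T} ∩ {G} = {G} (intersection, +0)
GQTUWY@0: {G,T} ∩ {G} = {G} (intersection, +0)
GY@1: {T} ∪ {A} = {A,T} (union, +1)
QT@1: {T} ∪ {A} = {A,T} (union, +1)
QTU@1: {A,T} ∩ {T} = {T} (intersection, +0)
QTUW@1: {T} ∪ {G} = {G,T} (union, +1)
GQTUWY@1: {A,T} ∩ {G,T} = {T} (intersection, +0)
GY@2: {A} ∩ {A} = {A} (intersection, +0)
QT@2: {T} ∪ {C} = {C,T} (union, +1)
QTU@2: {C,T} ∩ {T} = {T} (intersection, +0)
QTUW@2: {T} ∪ {G} = {G,T} (union, +1)
GQTUWY@2: {A} ∪ {G,T} = {A,G,T} (union, +1)
GY@3: {G} ∪ {A} = {A,G} (union, +1)
QT@3: {A} ∪ {G} = {A,G} (union, +1)
QTU@3: {A,G} ∪ {C} = {A,C,G} (union, +1)
QTUW@3: {A,C,G} ∩ {A} = {A} (intersection, +0)
GQTUWY@3: {A,G} ∩ {A} = {A} (intersection, +0)
GY@4: {G} ∪ {C} = {C,G} (union, +1)
QT@4: {T} ∪ {A} = {A,T} (union, +1)
QTU@4: {A,T} ∩ {T} = {T} (intersection, +0)
QTUW@4: {T} ∪ {A} = {A,T} (union, +1)
GQTUWY@4: {C,G} ∪ {A,T} = {A,C,G,T} (union, +1)
GY@5: {C} ∪ {G} = {C,G} (union, +1)
QT@5: {C} ∪ {T} = {C,T} (union, +1)
QTU@5: {C,T} ∪ {G} = {C,G,T} (union, +1)
QTUW@5: {C,G,T} ∩ {C} = {C} (intersection, +0)
GQTUWY@5: {C,G} ∩ {C} = {C} (intersection, +0)
per-site changes: [3, 3, 3, 3, 4, 3]; total = 19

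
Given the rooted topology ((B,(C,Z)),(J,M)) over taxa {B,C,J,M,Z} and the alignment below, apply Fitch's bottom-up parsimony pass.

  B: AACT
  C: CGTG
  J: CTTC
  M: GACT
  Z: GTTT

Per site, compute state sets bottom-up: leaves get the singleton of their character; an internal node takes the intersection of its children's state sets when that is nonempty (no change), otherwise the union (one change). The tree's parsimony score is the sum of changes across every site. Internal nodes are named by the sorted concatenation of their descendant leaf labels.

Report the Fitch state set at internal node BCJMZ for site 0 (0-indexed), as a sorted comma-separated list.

CZ@0: {C} ∪ {G} = {C,G} (union, +1)
BCZ@0: {A} ∪ {C,G} = {A,C,G} (union, +1)
JM@0: {C} ∪ {G} = {C,G} (union, +1)
BCJMZ@0: {A,C,G} ∩ {C,G} = {C,G} (intersection, +0)
CZ@1: {G} ∪ {T} = {G,T} (union, +1)
BCZ@1: {A} ∪ {G,T} = {A,G,T} (union, +1)
JM@1: {T} ∪ {A} = {A,T} (union, +1)
BCJMZ@1: {A,G,T} ∩ {A,T} = {A,T} (intersection, +0)
CZ@2: {T} ∩ {T} = {T} (intersection, +0)
BCZ@2: {C} ∪ {T} = {C,T} (union, +1)
JM@2: {T} ∪ {C} = {C,T} (union, +1)
BCJMZ@2: {C,T} ∩ {C,T} = {C,T} (intersection, +0)
CZ@3: {G} ∪ {T} = {G,T} (union, +1)
BCZ@3: {T} ∩ {G,T} = {T} (intersection, +0)
JM@3: {C} ∪ {T} = {C,T} (union, +1)
BCJMZ@3: {T} ∩ {C,T} = {T} (intersection, +0)
per-site changes: [3, 3, 2, 2]; total = 10

C,G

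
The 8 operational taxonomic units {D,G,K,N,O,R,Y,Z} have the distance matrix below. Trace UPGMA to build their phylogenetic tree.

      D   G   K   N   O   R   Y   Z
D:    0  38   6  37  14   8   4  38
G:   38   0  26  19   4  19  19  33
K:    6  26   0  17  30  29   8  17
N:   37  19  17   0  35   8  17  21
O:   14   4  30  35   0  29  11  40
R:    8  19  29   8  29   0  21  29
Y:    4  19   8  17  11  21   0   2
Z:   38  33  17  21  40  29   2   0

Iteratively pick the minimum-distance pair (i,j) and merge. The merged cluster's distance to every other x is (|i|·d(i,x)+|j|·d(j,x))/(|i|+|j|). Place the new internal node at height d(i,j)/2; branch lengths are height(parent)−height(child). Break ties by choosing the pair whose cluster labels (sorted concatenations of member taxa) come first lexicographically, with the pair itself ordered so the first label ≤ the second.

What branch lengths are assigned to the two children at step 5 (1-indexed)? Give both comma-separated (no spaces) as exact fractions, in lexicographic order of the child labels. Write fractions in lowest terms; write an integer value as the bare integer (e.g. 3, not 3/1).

43/8,59/8

1. join Y+Z (d=2) ⇒ YZ; edges |Y|=1, |Z|=1
  updated: d(D,YZ)=21, d(G,YZ)=26, d(K,YZ)=25/2, d(N,YZ)=19, d(O,YZ)=51/2, d(R,YZ)=25
2. join G+O (d=4) ⇒ GO; edges |G|=2, |O|=2
  updated: d(D,GO)=26, d(GO,K)=28, d(GO,N)=27, d(GO,R)=24, d(GO,YZ)=103/4
3. join D+K (d=6) ⇒ DK; edges |D|=3, |K|=3
  updated: d(DK,GO)=27, d(DK,N)=27, d(DK,R)=37/2, d(DK,YZ)=67/4
4. join N+R (d=8) ⇒ NR; edges |N|=4, |R|=4
  updated: d(DK,NR)=91/4, d(GO,NR)=51/2, d(NR,YZ)=22
5. join DK+YZ (d=67/4) ⇒ DKYZ; edges |DK|=43/8, |YZ|=59/8
  updated: d(DKYZ,GO)=211/8, d(DKYZ,NR)=179/8
6. join DKYZ+NR (d=179/8) ⇒ DKNRYZ; edges |DKYZ|=45/16, |NR|=115/16
  updated: d(DKNRYZ,GO)=313/12
7. join DKNRYZ+GO (d=313/12) ⇒ DGKNORYZ; edges |DKNRYZ|=89/48, |GO|=265/24
final tree: ((((D:3,K:3):43/8,(Y:1,Z:1):59/8):45/16,(N:4,R:4):115/16):89/48,(G:2,O:2):265/24)
total length: 2671/48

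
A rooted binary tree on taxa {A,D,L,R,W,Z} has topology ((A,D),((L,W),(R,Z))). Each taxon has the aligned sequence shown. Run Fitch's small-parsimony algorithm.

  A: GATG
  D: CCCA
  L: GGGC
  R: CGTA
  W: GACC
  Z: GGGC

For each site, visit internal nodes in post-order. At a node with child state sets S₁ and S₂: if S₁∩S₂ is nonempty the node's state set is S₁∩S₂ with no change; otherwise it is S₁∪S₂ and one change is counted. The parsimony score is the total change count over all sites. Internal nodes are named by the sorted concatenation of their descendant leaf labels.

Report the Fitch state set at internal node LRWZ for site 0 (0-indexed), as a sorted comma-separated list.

G

AD@0: {G} ∪ {C} = {C,G} (union, +1)
LW@0: {G} ∩ {G} = {G} (intersection, +0)
RZ@0: {C} ∪ {G} = {C,G} (union, +1)
LRWZ@0: {G} ∩ {C,G} = {G} (intersection, +0)
ADLRWZ@0: {C,G} ∩ {G} = {G} (intersection, +0)
AD@1: {A} ∪ {C} = {A,C} (union, +1)
LW@1: {G} ∪ {A} = {A,G} (union, +1)
RZ@1: {G} ∩ {G} = {G} (intersection, +0)
LRWZ@1: {A,G} ∩ {G} = {G} (intersection, +0)
ADLRWZ@1: {A,C} ∪ {G} = {A,C,G} (union, +1)
AD@2: {T} ∪ {C} = {C,T} (union, +1)
LW@2: {G} ∪ {C} = {C,G} (union, +1)
RZ@2: {T} ∪ {G} = {G,T} (union, +1)
LRWZ@2: {C,G} ∩ {G,T} = {G} (intersection, +0)
ADLRWZ@2: {C,T} ∪ {G} = {C,G,T} (union, +1)
AD@3: {G} ∪ {A} = {A,G} (union, +1)
LW@3: {C} ∩ {C} = {C} (intersection, +0)
RZ@3: {A} ∪ {C} = {A,C} (union, +1)
LRWZ@3: {C} ∩ {A,C} = {C} (intersection, +0)
ADLRWZ@3: {A,G} ∪ {C} = {A,C,G} (union, +1)
per-site changes: [2, 3, 4, 3]; total = 12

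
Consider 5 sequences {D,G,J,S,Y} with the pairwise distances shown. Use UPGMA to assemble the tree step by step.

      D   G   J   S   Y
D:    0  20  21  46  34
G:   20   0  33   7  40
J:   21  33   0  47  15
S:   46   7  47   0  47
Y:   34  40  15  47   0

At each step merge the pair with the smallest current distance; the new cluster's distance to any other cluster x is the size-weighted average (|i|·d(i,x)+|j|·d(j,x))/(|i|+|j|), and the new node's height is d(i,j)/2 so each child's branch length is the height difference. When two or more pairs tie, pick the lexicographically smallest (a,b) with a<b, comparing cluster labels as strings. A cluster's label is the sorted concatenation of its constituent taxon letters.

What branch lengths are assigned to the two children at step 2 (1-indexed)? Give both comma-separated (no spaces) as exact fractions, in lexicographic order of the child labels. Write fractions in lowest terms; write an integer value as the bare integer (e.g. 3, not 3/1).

15/2,15/2

1. join G+S (d=7) ⇒ GS; edges |G|=7/2, |S|=7/2
  updated: d(D,GS)=33, d(GS,J)=40, d(GS,Y)=87/2
2. join J+Y (d=15) ⇒ JY; edges |J|=15/2, |Y|=15/2
  updated: d(D,JY)=55/2, d(GS,JY)=167/4
3. join D+JY (d=55/2) ⇒ DJY; edges |D|=55/4, |JY|=25/4
  updated: d(DJY,GS)=233/6
4. join DJY+GS (d=233/6) ⇒ DGJSY; edges |DJY|=17/3, |GS|=191/12
final tree: ((D:55/4,(J:15/2,Y:15/2):25/4):17/3,(G:7/2,S:7/2):191/12)
total length: 763/12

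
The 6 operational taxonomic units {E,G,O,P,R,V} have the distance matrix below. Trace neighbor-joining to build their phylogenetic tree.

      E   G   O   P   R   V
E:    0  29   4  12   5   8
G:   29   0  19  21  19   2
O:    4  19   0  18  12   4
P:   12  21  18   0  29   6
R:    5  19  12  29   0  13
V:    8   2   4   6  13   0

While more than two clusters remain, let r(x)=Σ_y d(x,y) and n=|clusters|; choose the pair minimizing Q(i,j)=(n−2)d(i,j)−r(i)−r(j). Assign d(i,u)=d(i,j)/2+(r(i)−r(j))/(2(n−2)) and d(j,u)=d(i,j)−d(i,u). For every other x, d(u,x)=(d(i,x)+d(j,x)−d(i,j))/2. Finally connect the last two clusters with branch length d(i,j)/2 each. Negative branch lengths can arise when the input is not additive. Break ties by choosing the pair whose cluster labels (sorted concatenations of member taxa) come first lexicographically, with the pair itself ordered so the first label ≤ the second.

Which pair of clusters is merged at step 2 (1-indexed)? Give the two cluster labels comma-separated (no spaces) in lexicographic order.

ER,O

step 1: merge (E,R) at d=5, Q=-116; branch lengths E→0, R→5; new cluster ER
  updated: d(ER,G)=43/2, d(ER,O)=11/2, d(ER,P)=18, d(ER,V)=8
step 2: merge (ER,O) at d=11/2, Q=-83; branch lengths ER→23/6, O→5/3; new cluster EOR
  updated: d(EOR,G)=35/2, d(EOR,P)=61/4, d(EOR,V)=13/4
step 3: merge (EOR,P) at d=61/4, Q=-191/4; branch lengths EOR→97/16, P→147/16; new cluster EOPR
  updated: d(EOPR,G)=93/8, d(EOPR,V)=-3
step 4: merge (EOPR,G) at d=93/8, Q=-85/8; branch lengths EOPR→53/16, G→133/16; new cluster EGOPR
  updated: d(EGOPR,V)=-101/16
step 5: merge (EGOPR,V) at d=-101/16; branch lengths EGOPR→-101/32, V→-101/32; new cluster EGOPRV
final tree: (((((E:0,R:5):23/6,O:5/3):97/16,P:147/16):53/16,G:133/16):-101/32,V:-101/32)
total length: 497/16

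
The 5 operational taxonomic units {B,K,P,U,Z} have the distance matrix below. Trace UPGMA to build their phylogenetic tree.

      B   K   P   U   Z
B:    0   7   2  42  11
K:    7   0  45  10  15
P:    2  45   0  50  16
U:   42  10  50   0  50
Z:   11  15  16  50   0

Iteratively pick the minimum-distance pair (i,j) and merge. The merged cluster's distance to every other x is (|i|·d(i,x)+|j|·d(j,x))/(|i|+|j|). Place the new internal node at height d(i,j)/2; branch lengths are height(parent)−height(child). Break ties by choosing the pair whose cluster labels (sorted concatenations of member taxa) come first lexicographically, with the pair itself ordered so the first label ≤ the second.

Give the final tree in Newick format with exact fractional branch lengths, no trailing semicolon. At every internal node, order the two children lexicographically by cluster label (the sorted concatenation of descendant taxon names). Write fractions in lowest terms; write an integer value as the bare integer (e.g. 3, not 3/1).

(((B:1,P:1):23/4,Z:27/4):32/3,(K:5,U:5):149/12)

1. join B+P (d=2) ⇒ BP; edges |B|=1, |P|=1
  updated: d(BP,K)=26, d(BP,U)=46, d(BP,Z)=27/2
2. join K+U (d=10) ⇒ KU; edges |K|=5, |U|=5
  updated: d(BP,KU)=36, d(KU,Z)=65/2
3. join BP+Z (d=27/2) ⇒ BPZ; edges |BP|=23/4, |Z|=27/4
  updated: d(BPZ,KU)=209/6
4. join BPZ+KU (d=209/6) ⇒ BKPUZ; edges |BPZ|=32/3, |KU|=149/12
final tree: (((B:1,P:1):23/4,Z:27/4):32/3,(K:5,U:5):149/12)
total length: 571/12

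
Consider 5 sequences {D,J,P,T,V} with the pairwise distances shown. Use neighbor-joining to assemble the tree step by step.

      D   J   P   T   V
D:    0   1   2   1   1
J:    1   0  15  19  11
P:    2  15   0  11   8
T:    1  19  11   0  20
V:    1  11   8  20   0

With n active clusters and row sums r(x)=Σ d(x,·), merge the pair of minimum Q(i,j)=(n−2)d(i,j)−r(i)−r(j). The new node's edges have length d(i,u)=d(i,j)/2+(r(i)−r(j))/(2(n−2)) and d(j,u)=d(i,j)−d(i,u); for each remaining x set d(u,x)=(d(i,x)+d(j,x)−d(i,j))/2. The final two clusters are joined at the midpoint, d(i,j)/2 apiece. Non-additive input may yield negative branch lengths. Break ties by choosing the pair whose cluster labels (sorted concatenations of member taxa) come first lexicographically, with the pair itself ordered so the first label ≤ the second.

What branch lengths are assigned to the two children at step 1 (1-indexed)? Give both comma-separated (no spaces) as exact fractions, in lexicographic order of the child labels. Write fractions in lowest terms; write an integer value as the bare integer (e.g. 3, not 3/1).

3,8

iteration 1: select P,T (d=11, Q=-54); attach at lengths (3, 8); label the merged cluster PT
  updated: d(D,PT)=-4, d(J,PT)=23/2, d(PT,V)=17/2
iteration 2: select D,PT (d=-4, Q=-22); attach at lengths (-13/2, 5/2); label the merged cluster DPT
  updated: d(DPT,J)=33/4, d(DPT,V)=27/4
iteration 3: select DPT,J (d=33/4, Q=-26); attach at lengths (2, 25/4); label the merged cluster DJPT
  updated: d(DJPT,V)=19/4
iteration 4: select DJPT,V (d=19/4); attach at lengths (19/8, 19/8); label the merged cluster DJPTV
final tree: (((D:-13/2,(P:3,T:8):5/2):2,J:25/4):19/8,V:19/8)
total length: 20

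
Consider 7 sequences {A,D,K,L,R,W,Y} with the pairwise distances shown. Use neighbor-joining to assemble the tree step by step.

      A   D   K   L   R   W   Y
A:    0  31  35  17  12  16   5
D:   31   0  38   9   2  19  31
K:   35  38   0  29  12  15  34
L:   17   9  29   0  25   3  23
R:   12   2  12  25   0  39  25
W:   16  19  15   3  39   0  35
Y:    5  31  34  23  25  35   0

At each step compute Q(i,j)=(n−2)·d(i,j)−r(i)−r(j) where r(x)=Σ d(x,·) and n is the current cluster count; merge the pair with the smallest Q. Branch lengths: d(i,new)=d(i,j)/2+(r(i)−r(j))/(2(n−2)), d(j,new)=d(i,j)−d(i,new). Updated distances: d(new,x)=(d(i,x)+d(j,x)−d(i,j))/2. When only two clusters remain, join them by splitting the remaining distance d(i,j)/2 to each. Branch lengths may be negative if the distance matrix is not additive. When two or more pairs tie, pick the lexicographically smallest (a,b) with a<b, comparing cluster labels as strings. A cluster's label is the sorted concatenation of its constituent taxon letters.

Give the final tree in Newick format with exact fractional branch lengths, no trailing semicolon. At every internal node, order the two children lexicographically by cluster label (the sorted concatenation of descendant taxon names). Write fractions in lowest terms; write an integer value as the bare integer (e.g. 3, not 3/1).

((((A:-6/5,Y:31/5):195/16,(D:21/16,R:11/16):145/16):47/16,K:231/16):97/32,(L:11/12,W:25/12):97/32)

step 1: merge (A,Y) at d=5, Q=-244; branch lengths A→-6/5, Y→31/5; new cluster AY
  updated: d(AY,D)=57/2, d(AY,K)=32, d(AY,L)=35/2, d(AY,R)=16, d(AY,W)=23
step 2: merge (D,R) at d=2, Q=-365/2; branch lengths D→21/16, R→11/16; new cluster DR
  updated: d(AY,DR)=85/4, d(DR,K)=24, d(DR,L)=16, d(DR,W)=28
step 3: merge (L,W) at d=3, Q=-251/2; branch lengths L→11/12, W→25/12; new cluster LW
  updated: d(AY,LW)=75/4, d(DR,LW)=41/2, d(K,LW)=41/2
step 4: merge (AY,DR) at d=85/4, Q=-381/4; branch lengths AY→195/16, DR→145/16; new cluster ADRY
  updated: d(ADRY,K)=139/8, d(ADRY,LW)=9
step 5: merge (ADRY,K) at d=139/8, Q=-375/8; branch lengths ADRY→47/16, K→231/16; new cluster ADKRY
  updated: d(ADKRY,LW)=97/16
step 6: merge (ADKRY,LW) at d=97/16; branch lengths ADKRY→97/32, LW→97/32; new cluster ADKLRWY
final tree: ((((A:-6/5,Y:31/5):195/16,(D:21/16,R:11/16):145/16):47/16,K:231/16):97/32,(L:11/12,W:25/12):97/32)
total length: 875/16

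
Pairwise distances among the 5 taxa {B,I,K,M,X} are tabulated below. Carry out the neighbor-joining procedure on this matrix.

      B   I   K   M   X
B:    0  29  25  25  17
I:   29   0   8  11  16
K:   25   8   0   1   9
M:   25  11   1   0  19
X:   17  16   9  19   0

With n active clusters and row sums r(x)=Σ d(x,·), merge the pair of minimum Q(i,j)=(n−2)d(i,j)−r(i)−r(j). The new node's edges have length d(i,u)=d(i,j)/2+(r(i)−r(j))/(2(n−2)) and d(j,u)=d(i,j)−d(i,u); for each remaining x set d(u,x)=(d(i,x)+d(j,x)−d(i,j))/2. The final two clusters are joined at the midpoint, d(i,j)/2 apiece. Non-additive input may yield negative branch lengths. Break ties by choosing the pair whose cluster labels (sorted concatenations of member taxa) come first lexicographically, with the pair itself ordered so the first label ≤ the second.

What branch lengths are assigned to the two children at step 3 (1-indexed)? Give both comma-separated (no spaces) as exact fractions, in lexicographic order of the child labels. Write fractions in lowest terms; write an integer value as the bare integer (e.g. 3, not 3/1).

step 1: merge (B,X) at d=17, Q=-106; branch lengths B→43/3, X→8/3; new cluster BX
  updated: d(BX,I)=14, d(BX,K)=17/2, d(BX,M)=27/2
step 2: merge (BX,I) at d=14, Q=-41; branch lengths BX→31/4, I→25/4; new cluster BIX
  updated: d(BIX,K)=5/4, d(BIX,M)=21/4
step 3: merge (BIX,K) at d=5/4, Q=-15/2; branch lengths BIX→11/4, K→-3/2; new cluster BIKX
  updated: d(BIKX,M)=5/2
step 4: merge (BIKX,M) at d=5/2; branch lengths BIKX→5/4, M→5/4; new cluster BIKMX
final tree: ((((B:43/3,X:8/3):31/4,I:25/4):11/4,K:-3/2):5/4,M:5/4)
total length: 139/4

11/4,-3/2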